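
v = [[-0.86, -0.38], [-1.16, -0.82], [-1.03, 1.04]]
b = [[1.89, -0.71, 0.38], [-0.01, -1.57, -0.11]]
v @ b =[[-1.62, 1.21, -0.28], [-2.18, 2.11, -0.35], [-1.96, -0.9, -0.51]]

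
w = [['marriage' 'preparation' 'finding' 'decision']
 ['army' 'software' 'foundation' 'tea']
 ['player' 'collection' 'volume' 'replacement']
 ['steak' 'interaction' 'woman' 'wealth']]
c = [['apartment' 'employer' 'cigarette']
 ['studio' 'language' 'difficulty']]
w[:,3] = ['decision', 'tea', 'replacement', 'wealth']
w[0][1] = 'preparation'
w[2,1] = 'collection'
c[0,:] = ['apartment', 'employer', 'cigarette']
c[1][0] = 'studio'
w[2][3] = 'replacement'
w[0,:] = ['marriage', 'preparation', 'finding', 'decision']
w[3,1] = 'interaction'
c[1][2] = 'difficulty'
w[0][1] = 'preparation'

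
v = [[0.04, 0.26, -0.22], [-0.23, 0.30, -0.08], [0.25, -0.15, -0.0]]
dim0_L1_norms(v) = [0.52, 0.71, 0.3]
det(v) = 0.00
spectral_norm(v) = 0.52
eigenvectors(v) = [[(-0.72+0j), (-0.72-0j), 0.43+0.00j], [(-0.34-0.42j), (-0.34+0.42j), 0.57+0.00j], [(-0.02+0.44j), -0.02-0.44j, (0.7+0j)]]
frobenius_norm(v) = 0.59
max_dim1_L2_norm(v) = 0.39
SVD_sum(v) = [[-0.13,0.21,-0.08], [-0.19,0.31,-0.12], [0.13,-0.20,0.08]] + [[0.17, 0.06, -0.13], [-0.04, -0.01, 0.03], [0.12, 0.04, -0.09]] + [[-0.0, -0.00, -0.01], [0.01, 0.01, 0.01], [0.01, 0.01, 0.01]]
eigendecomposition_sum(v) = [[(0.02+0.21j),0.12-0.15j,(-0.12-0.01j)], [-0.11+0.11j,(0.14+0j),-0.05-0.07j], [0.13-0.01j,(-0.09-0.08j),-0.01+0.07j]] + [[0.02-0.21j, (0.12+0.15j), (-0.12+0.01j)], [(-0.11-0.11j), (0.14-0j), -0.05+0.07j], [(0.13+0.01j), -0.09+0.08j, -0.01-0.07j]] + [[(-0.01-0j), 0.01+0.00j, (0.01-0j)], [(-0.01-0j), 0.02+0.00j, (0.02-0j)], [(-0.01-0j), (0.02+0j), 0.02-0.00j]]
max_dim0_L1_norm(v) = 0.71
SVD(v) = [[0.49, -0.81, -0.31], [0.73, 0.19, 0.66], [-0.47, -0.55, 0.69]] @ diag([0.5232097910727244, 0.2786768278176477, 0.022152655893347462]) @ [[-0.51, 0.8, -0.32],  [-0.77, -0.26, 0.59],  [0.39, 0.54, 0.74]]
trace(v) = 0.34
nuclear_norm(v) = 0.82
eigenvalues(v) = [(0.15+0.29j), (0.15-0.29j), (0.03+0j)]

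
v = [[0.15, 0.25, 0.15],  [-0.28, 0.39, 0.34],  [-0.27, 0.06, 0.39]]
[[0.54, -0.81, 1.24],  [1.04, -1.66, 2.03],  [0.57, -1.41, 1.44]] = v @ [[-0.16, 0.09, 0.58], [1.58, -1.27, 2.35], [1.12, -3.35, 3.74]]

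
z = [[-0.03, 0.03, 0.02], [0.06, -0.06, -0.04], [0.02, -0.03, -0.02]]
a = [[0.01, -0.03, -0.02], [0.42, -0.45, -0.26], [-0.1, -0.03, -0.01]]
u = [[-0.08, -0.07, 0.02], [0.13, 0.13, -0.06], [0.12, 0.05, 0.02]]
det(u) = 0.00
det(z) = 0.00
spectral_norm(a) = 0.67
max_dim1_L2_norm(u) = 0.19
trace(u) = 0.07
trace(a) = -0.45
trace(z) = -0.11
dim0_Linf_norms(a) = [0.42, 0.45, 0.26]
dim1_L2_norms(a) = [0.04, 0.67, 0.1]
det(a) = 0.00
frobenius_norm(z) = 0.11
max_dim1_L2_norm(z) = 0.09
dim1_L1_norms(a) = [0.06, 1.13, 0.14]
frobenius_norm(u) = 0.26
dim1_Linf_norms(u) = [0.08, 0.13, 0.12]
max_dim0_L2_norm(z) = 0.07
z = u @ a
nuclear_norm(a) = 0.77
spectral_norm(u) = 0.25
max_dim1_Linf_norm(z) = 0.06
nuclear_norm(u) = 0.32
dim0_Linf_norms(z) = [0.06, 0.06, 0.04]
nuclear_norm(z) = 0.12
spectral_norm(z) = 0.11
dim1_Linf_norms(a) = [0.03, 0.45, 0.1]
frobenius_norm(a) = 0.68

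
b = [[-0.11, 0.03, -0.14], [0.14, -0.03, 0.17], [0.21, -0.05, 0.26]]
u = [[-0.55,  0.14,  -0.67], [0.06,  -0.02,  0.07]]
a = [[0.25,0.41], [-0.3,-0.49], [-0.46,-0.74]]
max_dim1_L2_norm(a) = 0.87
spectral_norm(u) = 0.88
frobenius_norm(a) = 1.15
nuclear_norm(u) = 0.89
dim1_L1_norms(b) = [0.28, 0.34, 0.52]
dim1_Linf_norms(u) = [0.67, 0.07]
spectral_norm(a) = 1.15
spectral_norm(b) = 0.44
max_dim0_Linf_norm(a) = 0.74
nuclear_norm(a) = 1.15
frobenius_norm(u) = 0.88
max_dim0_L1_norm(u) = 0.74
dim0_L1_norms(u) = [0.61, 0.16, 0.74]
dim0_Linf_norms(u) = [0.55, 0.14, 0.67]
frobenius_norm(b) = 0.44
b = a @ u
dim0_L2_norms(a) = [0.6, 0.98]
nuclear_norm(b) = 0.45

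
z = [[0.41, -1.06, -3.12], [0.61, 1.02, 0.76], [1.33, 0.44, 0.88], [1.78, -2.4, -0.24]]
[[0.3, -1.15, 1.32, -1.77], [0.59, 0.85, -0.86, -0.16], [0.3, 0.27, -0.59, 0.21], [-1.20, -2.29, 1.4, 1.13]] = z @ [[0.2, -0.12, -0.09, -0.14], [0.68, 0.86, -0.63, -0.65], [-0.30, 0.06, -0.22, 0.77]]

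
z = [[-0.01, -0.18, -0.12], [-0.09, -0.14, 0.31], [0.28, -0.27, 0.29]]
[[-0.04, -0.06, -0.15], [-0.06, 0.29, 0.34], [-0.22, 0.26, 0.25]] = z@[[-0.33,  -0.10,  -0.15], [0.35,  -0.19,  0.10], [-0.13,  0.81,  1.09]]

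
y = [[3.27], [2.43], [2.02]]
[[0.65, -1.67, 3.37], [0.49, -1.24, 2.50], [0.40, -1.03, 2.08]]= y @ [[0.2, -0.51, 1.03]]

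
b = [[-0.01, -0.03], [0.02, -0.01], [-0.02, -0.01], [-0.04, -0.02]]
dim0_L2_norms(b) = [0.05, 0.04]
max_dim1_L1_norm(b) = 0.06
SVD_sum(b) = [[-0.02, -0.01], [0.01, 0.01], [-0.02, -0.01], [-0.04, -0.02]] + [[0.01, -0.02], [0.01, -0.02], [-0.0, 0.00], [-0.00, 0.0]]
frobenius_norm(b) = 0.06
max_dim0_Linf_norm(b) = 0.04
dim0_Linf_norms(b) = [0.04, 0.03]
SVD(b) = [[-0.44, -0.70], [0.2, -0.68], [-0.39, 0.09], [-0.78, 0.17]] @ diag([0.056641897896870096, 0.028137082340579364]) @ [[0.84,0.54],[-0.54,0.84]]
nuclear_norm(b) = 0.08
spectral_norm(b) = 0.06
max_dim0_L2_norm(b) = 0.05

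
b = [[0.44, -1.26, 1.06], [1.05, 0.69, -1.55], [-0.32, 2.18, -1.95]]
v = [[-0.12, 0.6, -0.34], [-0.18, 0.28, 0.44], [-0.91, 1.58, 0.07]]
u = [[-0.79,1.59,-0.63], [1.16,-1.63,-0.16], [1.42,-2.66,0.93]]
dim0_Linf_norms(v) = [0.91, 1.58, 0.44]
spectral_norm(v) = 1.94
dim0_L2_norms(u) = [2.0, 3.5, 1.13]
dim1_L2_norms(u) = [1.88, 2.01, 3.16]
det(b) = 0.35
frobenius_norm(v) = 2.03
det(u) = -0.06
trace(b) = -0.82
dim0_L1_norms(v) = [1.21, 2.46, 0.85]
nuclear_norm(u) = 4.86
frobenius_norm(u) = 4.19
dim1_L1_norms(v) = [1.06, 0.9, 2.56]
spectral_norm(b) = 3.71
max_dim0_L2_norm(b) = 2.71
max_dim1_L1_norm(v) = 2.56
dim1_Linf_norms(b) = [1.26, 1.55, 2.18]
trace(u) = -1.49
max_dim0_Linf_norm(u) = 2.66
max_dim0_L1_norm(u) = 5.88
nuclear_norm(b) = 5.12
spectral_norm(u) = 4.12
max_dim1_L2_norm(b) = 2.94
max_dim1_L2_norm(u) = 3.16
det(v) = -0.14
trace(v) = 0.23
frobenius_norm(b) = 3.94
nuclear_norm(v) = 2.65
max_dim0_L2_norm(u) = 3.5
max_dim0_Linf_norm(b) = 2.18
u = b @ v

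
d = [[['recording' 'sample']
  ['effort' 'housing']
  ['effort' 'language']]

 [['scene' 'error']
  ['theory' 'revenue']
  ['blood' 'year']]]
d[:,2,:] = [['effort', 'language'], ['blood', 'year']]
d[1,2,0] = 'blood'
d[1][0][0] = 'scene'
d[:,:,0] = [['recording', 'effort', 'effort'], ['scene', 'theory', 'blood']]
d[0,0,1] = 'sample'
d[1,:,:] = [['scene', 'error'], ['theory', 'revenue'], ['blood', 'year']]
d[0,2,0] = 'effort'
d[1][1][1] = 'revenue'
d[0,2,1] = 'language'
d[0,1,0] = 'effort'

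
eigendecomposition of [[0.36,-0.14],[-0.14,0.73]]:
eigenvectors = [[-0.95,0.32], [-0.32,-0.95]]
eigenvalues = [0.31, 0.78]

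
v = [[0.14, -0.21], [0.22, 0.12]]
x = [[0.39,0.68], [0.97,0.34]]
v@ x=[[-0.15,  0.02], [0.20,  0.19]]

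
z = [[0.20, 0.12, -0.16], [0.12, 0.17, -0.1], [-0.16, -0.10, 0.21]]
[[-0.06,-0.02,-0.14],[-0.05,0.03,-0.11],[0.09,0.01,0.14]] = z @ [[0.13, -0.4, -0.3], [-0.10, 0.41, -0.27], [0.48, -0.04, 0.29]]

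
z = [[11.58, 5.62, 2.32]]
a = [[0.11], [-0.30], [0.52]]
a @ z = [[1.27, 0.62, 0.26],[-3.47, -1.69, -0.70],[6.02, 2.92, 1.21]]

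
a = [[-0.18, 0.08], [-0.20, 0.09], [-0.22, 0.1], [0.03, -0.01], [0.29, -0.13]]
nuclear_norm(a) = 0.50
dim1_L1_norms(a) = [0.26, 0.29, 0.32, 0.04, 0.42]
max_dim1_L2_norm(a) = 0.32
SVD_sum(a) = [[-0.18, 0.08],[-0.20, 0.09],[-0.22, 0.1],[0.03, -0.01],[0.29, -0.13]] + [[-0.00, -0.0], [0.00, 0.00], [0.00, 0.00], [0.0, 0.0], [0.0, 0.00]]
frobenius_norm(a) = 0.50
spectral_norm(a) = 0.50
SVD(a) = [[-0.4, 0.22], [-0.44, -0.05], [-0.49, -0.32], [0.06, -0.92], [0.64, -0.06]] @ diag([0.4972807165311908, 0.003448038025501595]) @ [[0.91,-0.41], [-0.41,-0.91]]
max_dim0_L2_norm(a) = 0.45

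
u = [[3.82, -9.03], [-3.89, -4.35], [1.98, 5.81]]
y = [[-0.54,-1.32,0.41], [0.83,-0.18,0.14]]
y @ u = [[3.88, 13.0], [4.15, -5.9]]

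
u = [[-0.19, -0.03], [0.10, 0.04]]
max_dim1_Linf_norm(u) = 0.19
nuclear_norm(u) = 0.24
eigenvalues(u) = [-0.18, 0.03]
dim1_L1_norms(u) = [0.22, 0.14]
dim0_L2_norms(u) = [0.21, 0.05]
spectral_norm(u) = 0.22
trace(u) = -0.15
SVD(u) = [[-0.88, 0.48], [0.48, 0.88]] @ diag([0.21945531900810913, 0.020960986595317036]) @ [[0.98,0.21], [-0.21,0.98]]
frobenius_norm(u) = 0.22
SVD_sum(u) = [[-0.19, -0.04], [0.10, 0.02]] + [[-0.00,0.01], [-0.00,0.02]]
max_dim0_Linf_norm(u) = 0.19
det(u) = -0.00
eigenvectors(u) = [[-0.91,0.14], [0.42,-0.99]]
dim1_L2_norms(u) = [0.19, 0.11]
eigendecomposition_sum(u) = [[-0.19, -0.03], [0.09, 0.01]] + [[-0.00, -0.00], [0.01, 0.03]]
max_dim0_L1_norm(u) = 0.29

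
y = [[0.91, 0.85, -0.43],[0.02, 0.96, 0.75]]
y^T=[[0.91, 0.02],[0.85, 0.96],[-0.43, 0.75]]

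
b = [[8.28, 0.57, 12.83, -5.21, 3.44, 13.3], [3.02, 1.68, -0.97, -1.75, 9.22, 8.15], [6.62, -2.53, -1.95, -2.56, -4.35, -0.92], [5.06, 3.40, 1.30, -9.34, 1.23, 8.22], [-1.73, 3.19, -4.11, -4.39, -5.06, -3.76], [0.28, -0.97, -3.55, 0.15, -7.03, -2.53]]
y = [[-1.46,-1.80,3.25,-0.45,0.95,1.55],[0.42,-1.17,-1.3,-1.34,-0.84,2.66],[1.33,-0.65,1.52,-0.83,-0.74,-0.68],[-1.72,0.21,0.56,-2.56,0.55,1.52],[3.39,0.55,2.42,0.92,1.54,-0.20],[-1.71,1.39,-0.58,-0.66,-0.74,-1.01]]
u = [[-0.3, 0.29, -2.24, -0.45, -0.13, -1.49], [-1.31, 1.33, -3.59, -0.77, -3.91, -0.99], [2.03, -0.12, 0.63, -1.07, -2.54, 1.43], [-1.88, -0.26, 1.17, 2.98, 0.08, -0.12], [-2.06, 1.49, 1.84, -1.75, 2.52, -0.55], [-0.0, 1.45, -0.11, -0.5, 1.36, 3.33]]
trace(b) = -8.92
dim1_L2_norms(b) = [21.2, 12.94, 8.96, 13.97, 9.44, 8.33]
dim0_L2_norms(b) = [12.25, 5.68, 14.16, 11.97, 13.87, 18.23]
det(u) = 187.77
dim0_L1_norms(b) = [24.99, 12.34, 24.71, 23.4, 30.33, 36.88]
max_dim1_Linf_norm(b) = 13.3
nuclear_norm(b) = 60.44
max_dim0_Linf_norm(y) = 3.39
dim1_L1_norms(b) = [43.63, 24.79, 18.93, 28.55, 22.24, 14.51]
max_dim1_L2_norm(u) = 5.76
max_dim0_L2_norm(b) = 18.23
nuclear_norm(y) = 18.97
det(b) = -42950.24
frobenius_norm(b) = 32.42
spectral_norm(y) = 5.58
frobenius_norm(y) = 8.89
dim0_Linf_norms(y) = [3.39, 1.8, 3.25, 2.56, 1.54, 2.66]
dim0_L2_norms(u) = [3.7, 2.5, 4.8, 3.76, 5.47, 4.08]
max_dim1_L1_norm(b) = 43.63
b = y @ u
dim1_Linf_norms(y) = [3.25, 2.66, 1.52, 2.56, 3.39, 1.71]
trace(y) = -3.14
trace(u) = 10.49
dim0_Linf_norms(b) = [8.28, 3.4, 12.83, 9.34, 9.22, 13.3]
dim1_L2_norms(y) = [4.41, 3.58, 2.49, 3.53, 4.57, 2.68]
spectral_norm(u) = 6.80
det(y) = -227.91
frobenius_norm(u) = 10.19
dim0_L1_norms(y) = [10.03, 5.77, 9.63, 6.76, 5.36, 7.62]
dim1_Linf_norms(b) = [13.3, 9.22, 6.62, 9.34, 5.06, 7.03]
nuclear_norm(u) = 21.69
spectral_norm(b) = 26.65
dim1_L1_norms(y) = [9.46, 7.73, 5.75, 7.12, 9.02, 6.09]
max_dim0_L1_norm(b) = 36.88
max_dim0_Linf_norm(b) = 13.3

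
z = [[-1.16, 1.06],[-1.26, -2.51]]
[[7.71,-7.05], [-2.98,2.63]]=z@ [[-3.81, 3.51], [3.1, -2.81]]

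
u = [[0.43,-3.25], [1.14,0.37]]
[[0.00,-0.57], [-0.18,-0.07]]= u@ [[-0.15, -0.11], [-0.02, 0.16]]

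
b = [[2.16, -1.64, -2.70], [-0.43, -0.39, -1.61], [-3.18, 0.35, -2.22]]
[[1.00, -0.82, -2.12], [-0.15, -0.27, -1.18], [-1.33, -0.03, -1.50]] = b @ [[0.41,-0.07,-0.0], [-0.07,0.18,0.14], [-0.0,0.14,0.70]]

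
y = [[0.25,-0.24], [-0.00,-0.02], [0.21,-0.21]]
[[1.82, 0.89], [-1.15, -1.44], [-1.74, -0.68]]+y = [[2.07, 0.65], [-1.15, -1.46], [-1.53, -0.89]]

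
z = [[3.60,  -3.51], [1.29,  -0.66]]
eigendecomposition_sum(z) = [[18.35, -28.95], [10.64, -16.78]] + [[-14.75,25.44],[-9.35,16.12]]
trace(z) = 2.94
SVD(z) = [[-0.96, -0.27],[-0.27, 0.96]] @ diag([5.216283620038725, 0.41253508373918196]) @ [[-0.73, 0.68], [0.68, 0.73]]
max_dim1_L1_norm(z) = 7.11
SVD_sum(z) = [[3.68, -3.43], [1.02, -0.95]] + [[-0.08, -0.08], [0.27, 0.29]]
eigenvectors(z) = [[0.87, 0.84], [0.5, 0.54]]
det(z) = 2.15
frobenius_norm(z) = 5.23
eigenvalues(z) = [1.56, 1.38]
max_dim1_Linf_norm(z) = 3.6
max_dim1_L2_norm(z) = 5.03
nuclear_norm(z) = 5.63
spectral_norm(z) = 5.22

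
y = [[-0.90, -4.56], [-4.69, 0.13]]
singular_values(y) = [5.04, 4.26]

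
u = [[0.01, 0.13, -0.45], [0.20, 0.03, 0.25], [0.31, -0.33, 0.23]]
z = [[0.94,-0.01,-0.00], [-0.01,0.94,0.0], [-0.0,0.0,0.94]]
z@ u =[[0.01, 0.12, -0.43], [0.19, 0.03, 0.24], [0.29, -0.31, 0.22]]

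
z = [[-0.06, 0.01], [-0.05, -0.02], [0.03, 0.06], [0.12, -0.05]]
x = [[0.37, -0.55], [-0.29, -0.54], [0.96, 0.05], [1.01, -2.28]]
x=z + [[0.43, -0.56], [-0.24, -0.52], [0.93, -0.01], [0.89, -2.23]]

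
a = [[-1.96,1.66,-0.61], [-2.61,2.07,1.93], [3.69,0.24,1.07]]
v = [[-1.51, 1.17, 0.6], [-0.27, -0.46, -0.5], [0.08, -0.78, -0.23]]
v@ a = [[2.12, 0.06, 3.82], [-0.12, -1.52, -1.26], [1.03, -1.54, -1.80]]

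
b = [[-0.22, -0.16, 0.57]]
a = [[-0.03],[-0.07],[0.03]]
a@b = [[0.01,0.0,-0.02], [0.02,0.01,-0.04], [-0.01,-0.00,0.02]]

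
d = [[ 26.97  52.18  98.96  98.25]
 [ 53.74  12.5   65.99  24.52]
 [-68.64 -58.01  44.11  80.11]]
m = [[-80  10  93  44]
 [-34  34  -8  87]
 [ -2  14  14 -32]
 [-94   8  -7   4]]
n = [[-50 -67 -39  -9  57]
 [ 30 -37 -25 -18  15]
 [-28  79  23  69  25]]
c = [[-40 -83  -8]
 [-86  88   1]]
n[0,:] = [-50, -67, -39, -9, 57]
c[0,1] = -83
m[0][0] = -80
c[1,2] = 1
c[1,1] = 88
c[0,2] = -8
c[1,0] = -86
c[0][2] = -8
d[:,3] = [98.25, 24.52, 80.11]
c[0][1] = -83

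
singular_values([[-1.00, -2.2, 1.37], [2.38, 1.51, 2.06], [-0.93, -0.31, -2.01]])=[4.09, 2.85, 0.26]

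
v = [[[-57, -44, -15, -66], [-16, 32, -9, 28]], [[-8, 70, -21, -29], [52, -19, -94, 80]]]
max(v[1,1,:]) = 80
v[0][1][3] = 28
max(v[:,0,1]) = 70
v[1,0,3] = -29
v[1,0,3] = -29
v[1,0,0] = -8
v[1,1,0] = 52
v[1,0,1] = 70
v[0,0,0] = -57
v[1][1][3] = 80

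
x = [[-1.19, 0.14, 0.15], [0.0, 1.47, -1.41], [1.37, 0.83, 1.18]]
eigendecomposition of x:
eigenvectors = [[0.88+0.00j, -0.03+0.05j, (-0.03-0.05j)], [(-0.21+0j), -0.79+0.00j, (-0.79-0j)], [(-0.42+0j), (-0.05+0.61j), -0.05-0.61j]]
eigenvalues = [(-1.29+0j), (1.38+1.1j), (1.38-1.1j)]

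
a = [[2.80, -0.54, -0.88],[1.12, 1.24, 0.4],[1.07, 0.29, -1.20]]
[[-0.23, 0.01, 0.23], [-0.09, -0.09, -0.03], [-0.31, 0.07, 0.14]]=a@[[-0.04, -0.03, 0.05],[-0.1, -0.02, -0.04],[0.2, -0.09, -0.08]]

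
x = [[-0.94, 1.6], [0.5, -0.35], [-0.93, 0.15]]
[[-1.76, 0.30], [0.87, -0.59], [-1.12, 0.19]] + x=[[-2.70,  1.9], [1.37,  -0.94], [-2.05,  0.34]]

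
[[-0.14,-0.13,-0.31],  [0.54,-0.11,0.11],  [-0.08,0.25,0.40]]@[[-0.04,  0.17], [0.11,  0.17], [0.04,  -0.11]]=[[-0.02, -0.01], [-0.03, 0.06], [0.05, -0.02]]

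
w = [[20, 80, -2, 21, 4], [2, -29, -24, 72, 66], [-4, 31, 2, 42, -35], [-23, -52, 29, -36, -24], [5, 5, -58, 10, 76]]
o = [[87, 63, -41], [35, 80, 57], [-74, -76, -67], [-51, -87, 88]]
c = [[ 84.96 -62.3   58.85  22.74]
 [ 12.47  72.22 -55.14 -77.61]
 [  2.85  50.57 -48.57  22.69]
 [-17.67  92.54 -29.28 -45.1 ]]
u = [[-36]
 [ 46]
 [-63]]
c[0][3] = 22.74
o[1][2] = 57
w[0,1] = 80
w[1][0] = 2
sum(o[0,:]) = 109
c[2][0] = 2.85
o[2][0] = -74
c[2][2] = -48.57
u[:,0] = [-36, 46, -63]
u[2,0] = -63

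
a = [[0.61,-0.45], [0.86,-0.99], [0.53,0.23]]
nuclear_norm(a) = 2.08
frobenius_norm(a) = 1.62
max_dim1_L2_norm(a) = 1.31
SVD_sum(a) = [[0.55,-0.51], [0.96,-0.89], [0.17,-0.16]] + [[0.06, 0.06], [-0.1, -0.1], [0.36, 0.39]]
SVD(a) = [[-0.49, 0.15], [-0.86, -0.26], [-0.15, 0.95]] @ diag([1.52352160221839, 0.5540594982255157]) @ [[-0.73, 0.68],[0.68, 0.73]]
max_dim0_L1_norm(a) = 2.0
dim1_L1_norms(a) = [1.06, 1.85, 0.76]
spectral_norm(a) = 1.52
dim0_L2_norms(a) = [1.18, 1.11]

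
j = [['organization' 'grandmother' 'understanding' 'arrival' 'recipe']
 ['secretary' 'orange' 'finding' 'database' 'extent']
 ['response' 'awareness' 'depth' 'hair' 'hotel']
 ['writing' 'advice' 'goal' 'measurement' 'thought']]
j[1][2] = 'finding'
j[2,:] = ['response', 'awareness', 'depth', 'hair', 'hotel']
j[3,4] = 'thought'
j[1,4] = 'extent'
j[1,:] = ['secretary', 'orange', 'finding', 'database', 'extent']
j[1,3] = 'database'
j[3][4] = 'thought'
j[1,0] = 'secretary'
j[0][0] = 'organization'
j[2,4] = 'hotel'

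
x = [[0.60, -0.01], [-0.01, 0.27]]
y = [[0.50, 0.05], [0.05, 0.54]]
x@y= [[0.30, 0.02], [0.01, 0.15]]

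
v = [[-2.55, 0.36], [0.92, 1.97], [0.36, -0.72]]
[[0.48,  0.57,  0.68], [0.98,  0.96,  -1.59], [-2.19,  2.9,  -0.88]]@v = [[-0.45, 0.81],[-2.19, 3.39],[7.94, 5.56]]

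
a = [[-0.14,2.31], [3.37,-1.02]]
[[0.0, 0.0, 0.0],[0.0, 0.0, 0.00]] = a @ [[0.00,-0.00,0.0], [-0.00,0.00,-0.00]]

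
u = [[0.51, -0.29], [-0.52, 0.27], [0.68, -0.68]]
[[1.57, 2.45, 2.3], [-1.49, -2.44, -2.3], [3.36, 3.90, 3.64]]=u @ [[0.64, 3.57, 3.42], [-4.30, -2.16, -1.93]]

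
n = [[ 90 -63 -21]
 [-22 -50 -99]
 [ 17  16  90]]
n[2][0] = 17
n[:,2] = [-21, -99, 90]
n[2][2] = 90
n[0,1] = -63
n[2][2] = 90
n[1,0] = -22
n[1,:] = [-22, -50, -99]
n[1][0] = -22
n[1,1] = -50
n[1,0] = -22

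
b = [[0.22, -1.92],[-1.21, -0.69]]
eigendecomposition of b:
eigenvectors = [[0.86, 0.68],[-0.51, 0.73]]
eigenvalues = [1.36, -1.83]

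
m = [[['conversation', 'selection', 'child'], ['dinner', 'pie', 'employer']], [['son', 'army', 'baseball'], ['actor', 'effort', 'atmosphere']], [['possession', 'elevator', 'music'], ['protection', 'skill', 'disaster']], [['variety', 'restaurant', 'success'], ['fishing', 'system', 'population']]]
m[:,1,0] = ['dinner', 'actor', 'protection', 'fishing']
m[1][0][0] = 'son'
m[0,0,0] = 'conversation'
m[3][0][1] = 'restaurant'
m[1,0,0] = 'son'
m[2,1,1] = 'skill'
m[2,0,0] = 'possession'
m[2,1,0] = 'protection'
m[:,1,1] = ['pie', 'effort', 'skill', 'system']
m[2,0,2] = 'music'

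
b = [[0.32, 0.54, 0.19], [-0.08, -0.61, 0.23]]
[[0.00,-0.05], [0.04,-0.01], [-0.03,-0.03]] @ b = [[0.00, 0.03, -0.01], [0.01, 0.03, 0.01], [-0.01, 0.0, -0.01]]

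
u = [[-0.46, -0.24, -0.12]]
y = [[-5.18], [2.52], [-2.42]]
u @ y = [[2.07]]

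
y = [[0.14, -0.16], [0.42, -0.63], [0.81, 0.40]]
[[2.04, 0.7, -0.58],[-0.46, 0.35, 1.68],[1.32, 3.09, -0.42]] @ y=[[0.11, -1.0], [1.44, 0.53], [1.14, -2.33]]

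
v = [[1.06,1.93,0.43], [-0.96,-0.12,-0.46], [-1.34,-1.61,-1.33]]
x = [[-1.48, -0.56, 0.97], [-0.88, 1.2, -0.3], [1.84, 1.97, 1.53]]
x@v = [[-2.33,-4.35,-1.67], [-1.68,-1.36,-0.53], [-1.99,0.85,-2.15]]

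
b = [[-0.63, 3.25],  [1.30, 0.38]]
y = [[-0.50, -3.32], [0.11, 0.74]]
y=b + [[0.13,-6.57], [-1.19,0.36]]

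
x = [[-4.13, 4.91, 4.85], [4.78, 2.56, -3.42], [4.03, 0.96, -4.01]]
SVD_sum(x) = [[-4.96, 0.98, 4.80], [3.84, -0.76, -3.72], [3.91, -0.77, -3.78]] + [[0.88, 3.92, 0.11], [0.75, 3.36, 0.09], [0.37, 1.67, 0.05]] + [[-0.05, 0.01, -0.06], [0.19, -0.05, 0.2], [-0.25, 0.06, -0.27]]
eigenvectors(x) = [[0.77, -0.59, 0.66],[-0.43, -0.73, -0.23],[-0.47, -0.35, 0.71]]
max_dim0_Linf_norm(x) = 4.91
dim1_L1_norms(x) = [13.89, 10.76, 9.0]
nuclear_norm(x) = 16.42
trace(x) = -5.58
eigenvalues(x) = [-9.79, 4.79, -0.59]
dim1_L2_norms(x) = [8.04, 6.41, 5.77]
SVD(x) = [[-0.67,-0.72,0.17], [0.52,-0.62,-0.59], [0.53,-0.31,0.79]] @ diag([10.384598591776866, 5.56436470766919, 0.47587549601914914]) @ [[0.71, -0.14, -0.69], [-0.22, -0.98, -0.03], [-0.67, 0.17, -0.72]]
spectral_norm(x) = 10.38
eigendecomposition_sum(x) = [[-5.44, 1.73, 5.59], [3.02, -0.96, -3.10], [3.30, -1.05, -3.38]] + [[1.4, 2.93, -0.36],[1.73, 3.61, -0.45],[0.83, 1.73, -0.22]] + [[-0.09, 0.25, -0.38],[0.03, -0.09, 0.13],[-0.10, 0.27, -0.41]]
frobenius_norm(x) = 11.79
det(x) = 27.50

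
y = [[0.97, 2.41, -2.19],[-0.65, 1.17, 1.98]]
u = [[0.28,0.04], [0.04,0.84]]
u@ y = [[0.25, 0.72, -0.53], [-0.51, 1.08, 1.58]]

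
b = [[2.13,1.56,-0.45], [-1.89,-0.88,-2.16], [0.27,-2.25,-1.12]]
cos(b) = [[-0.62, -1.56, 1.38], [1.69, 0.22, -0.74], [-1.52, -0.63, -0.72]]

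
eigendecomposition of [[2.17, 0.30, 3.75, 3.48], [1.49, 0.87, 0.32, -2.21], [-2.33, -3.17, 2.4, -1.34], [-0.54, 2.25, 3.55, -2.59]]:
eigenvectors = [[(-0.76+0j), (-0.76-0j), (0.3+0.46j), (0.3-0.46j)], [-0.05+0.22j, -0.05-0.22j, -0.17-0.49j, (-0.17+0.49j)], [-0.04-0.57j, (-0.04+0.57j), -0.05-0.16j, -0.05+0.16j], [-0.11-0.20j, -0.11+0.20j, -0.64+0.00j, (-0.64-0j)]]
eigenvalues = [(2.89+3.66j), (2.89-3.66j), (-1.46+3j), (-1.46-3j)]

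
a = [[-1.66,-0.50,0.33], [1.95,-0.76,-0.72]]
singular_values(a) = [2.69, 0.89]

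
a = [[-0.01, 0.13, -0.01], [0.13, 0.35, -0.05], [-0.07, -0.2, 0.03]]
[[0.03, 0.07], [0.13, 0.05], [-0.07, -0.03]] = a@ [[0.36, -0.83], [0.25, 0.43], [0.04, -0.19]]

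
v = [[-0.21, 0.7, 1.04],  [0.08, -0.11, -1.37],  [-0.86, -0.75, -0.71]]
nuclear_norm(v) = 3.47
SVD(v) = [[0.59, 0.23, -0.78], [-0.62, -0.49, -0.61], [-0.52, 0.84, -0.15]] @ diag([2.0442250305562446, 0.9634185565099068, 0.45855066178088566]) @ [[0.14,0.43,0.89], [-0.84,-0.43,0.33], [0.53,-0.8,0.30]]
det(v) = 0.90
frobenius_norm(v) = 2.31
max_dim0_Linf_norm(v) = 1.37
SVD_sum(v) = [[0.16, 0.51, 1.07],[-0.17, -0.54, -1.13],[-0.15, -0.46, -0.96]] + [[-0.19,-0.1,0.07], [0.4,0.20,-0.16], [-0.68,-0.35,0.27]] + [[-0.19, 0.28, -0.11], [-0.15, 0.22, -0.08], [-0.04, 0.05, -0.02]]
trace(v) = -1.03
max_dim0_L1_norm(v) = 3.12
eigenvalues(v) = [(-0.87+0.73j), (-0.87-0.73j), (0.7+0j)]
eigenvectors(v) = [[(-0.74+0j), (-0.74-0j), 0.08+0.00j], [0.50-0.20j, (0.5+0.2j), 0.86+0.00j], [0.13-0.38j, 0.13+0.38j, -0.51+0.00j]]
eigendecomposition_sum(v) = [[-0.12+0.70j,(0.33+0.33j),0.53+0.67j], [(-0.11-0.51j),-0.31-0.13j,(-0.55-0.31j)], [-0.34-0.18j,-0.22+0.11j,-0.44+0.16j]] + [[-0.12-0.70j, 0.33-0.33j, (0.53-0.67j)], [-0.11+0.51j, (-0.31+0.13j), -0.55+0.31j], [-0.34+0.18j, (-0.22-0.11j), -0.44-0.16j]] + [[0.03-0.00j, (0.05-0j), (-0.03-0j)], [(0.3-0j), (0.51-0j), (-0.27-0j)], [-0.18+0.00j, -0.30+0.00j, 0.16+0.00j]]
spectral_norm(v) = 2.04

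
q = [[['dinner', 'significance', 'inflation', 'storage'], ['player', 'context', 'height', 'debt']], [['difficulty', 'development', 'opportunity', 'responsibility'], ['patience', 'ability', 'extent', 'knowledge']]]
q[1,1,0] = 'patience'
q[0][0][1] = 'significance'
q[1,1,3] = 'knowledge'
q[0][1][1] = 'context'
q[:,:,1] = [['significance', 'context'], ['development', 'ability']]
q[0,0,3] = 'storage'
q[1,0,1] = 'development'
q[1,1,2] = 'extent'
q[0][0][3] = 'storage'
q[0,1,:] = ['player', 'context', 'height', 'debt']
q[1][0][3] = 'responsibility'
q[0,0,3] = 'storage'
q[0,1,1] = 'context'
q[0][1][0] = 'player'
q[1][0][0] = 'difficulty'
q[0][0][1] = 'significance'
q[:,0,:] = [['dinner', 'significance', 'inflation', 'storage'], ['difficulty', 'development', 'opportunity', 'responsibility']]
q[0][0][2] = 'inflation'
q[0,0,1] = 'significance'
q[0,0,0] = 'dinner'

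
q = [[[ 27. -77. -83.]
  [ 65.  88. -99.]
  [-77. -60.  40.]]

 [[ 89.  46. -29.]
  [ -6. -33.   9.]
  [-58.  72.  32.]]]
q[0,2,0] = -77.0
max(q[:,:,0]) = 89.0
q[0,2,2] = 40.0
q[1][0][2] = -29.0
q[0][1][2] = -99.0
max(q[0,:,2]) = 40.0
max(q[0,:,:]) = 88.0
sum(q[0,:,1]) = -49.0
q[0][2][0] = -77.0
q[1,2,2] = 32.0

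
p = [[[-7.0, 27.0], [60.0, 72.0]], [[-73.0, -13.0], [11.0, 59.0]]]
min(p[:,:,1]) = -13.0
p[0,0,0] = -7.0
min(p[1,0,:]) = -73.0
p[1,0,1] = -13.0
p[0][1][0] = 60.0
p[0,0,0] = -7.0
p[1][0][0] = -73.0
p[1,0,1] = -13.0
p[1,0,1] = -13.0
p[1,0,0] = -73.0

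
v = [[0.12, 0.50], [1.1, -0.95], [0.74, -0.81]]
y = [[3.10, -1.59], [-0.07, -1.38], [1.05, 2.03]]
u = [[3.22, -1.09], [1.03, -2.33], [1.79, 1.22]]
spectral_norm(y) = 3.54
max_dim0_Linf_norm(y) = 3.1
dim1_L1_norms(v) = [0.62, 2.05, 1.55]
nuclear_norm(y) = 6.14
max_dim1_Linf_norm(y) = 3.1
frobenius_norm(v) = 1.89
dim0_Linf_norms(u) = [3.22, 2.33]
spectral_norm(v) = 1.84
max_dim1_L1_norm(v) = 2.05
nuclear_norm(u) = 6.57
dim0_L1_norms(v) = [1.96, 2.26]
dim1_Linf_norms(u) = [3.22, 2.33, 1.79]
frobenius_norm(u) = 4.77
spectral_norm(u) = 4.04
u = y + v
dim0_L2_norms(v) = [1.33, 1.34]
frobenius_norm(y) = 4.39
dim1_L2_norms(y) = [3.48, 1.38, 2.29]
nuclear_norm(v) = 2.29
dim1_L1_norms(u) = [4.31, 3.36, 3.01]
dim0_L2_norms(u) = [3.83, 2.85]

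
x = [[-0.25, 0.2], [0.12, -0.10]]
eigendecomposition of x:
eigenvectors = [[-0.9, -0.63], [0.44, -0.78]]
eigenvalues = [-0.35, -0.0]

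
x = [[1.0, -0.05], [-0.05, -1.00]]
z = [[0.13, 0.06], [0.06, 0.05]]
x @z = [[0.13, 0.06],[-0.07, -0.05]]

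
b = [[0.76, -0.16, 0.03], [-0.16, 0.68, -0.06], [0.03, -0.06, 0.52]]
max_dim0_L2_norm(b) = 0.78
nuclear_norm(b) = 1.96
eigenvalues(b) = [0.89, 0.57, 0.5]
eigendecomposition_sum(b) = [[0.53, -0.43, 0.11], [-0.43, 0.34, -0.09], [0.11, -0.09, 0.02]] + [[0.22,0.23,-0.15],[0.23,0.25,-0.16],[-0.15,-0.16,0.1]] + [[0.01, 0.03, 0.07], [0.03, 0.09, 0.19], [0.07, 0.19, 0.39]]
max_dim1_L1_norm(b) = 0.95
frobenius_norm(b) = 1.17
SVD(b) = [[-0.77, -0.62, 0.16],[0.62, -0.66, 0.43],[-0.16, 0.43, 0.89]] @ diag([0.8947779085893867, 0.5688287367264261, 0.4963933546841873]) @ [[-0.77, 0.62, -0.16], [-0.62, -0.66, 0.43], [0.16, 0.43, 0.89]]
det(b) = 0.25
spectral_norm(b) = 0.89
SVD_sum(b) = [[0.53, -0.43, 0.11], [-0.43, 0.34, -0.09], [0.11, -0.09, 0.02]] + [[0.22, 0.23, -0.15], [0.23, 0.25, -0.16], [-0.15, -0.16, 0.10]] + [[0.01, 0.03, 0.07], [0.03, 0.09, 0.19], [0.07, 0.19, 0.39]]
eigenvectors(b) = [[0.77, -0.62, 0.16], [-0.62, -0.66, 0.43], [0.16, 0.43, 0.89]]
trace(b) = 1.96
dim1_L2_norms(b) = [0.78, 0.7, 0.52]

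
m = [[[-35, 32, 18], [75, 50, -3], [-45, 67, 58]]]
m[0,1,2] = -3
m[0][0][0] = -35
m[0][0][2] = 18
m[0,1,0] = 75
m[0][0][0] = -35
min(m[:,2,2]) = 58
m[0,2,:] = [-45, 67, 58]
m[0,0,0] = -35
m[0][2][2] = 58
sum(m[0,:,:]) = 217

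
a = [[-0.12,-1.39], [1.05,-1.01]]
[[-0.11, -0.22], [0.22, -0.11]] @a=[[-0.22, 0.38], [-0.14, -0.19]]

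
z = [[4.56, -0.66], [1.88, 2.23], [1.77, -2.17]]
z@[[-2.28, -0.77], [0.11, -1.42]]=[[-10.47,-2.57], [-4.04,-4.61], [-4.27,1.72]]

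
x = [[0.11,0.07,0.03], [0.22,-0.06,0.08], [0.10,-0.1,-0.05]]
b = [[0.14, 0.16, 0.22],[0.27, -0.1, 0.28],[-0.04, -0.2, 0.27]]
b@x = [[0.07, -0.02, 0.01], [0.04, -0.00, -0.01], [-0.02, -0.02, -0.03]]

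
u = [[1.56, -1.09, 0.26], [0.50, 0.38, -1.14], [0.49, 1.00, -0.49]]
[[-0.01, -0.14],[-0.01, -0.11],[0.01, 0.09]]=u@[[0.0, 0.00], [0.01, 0.16], [0.01, 0.15]]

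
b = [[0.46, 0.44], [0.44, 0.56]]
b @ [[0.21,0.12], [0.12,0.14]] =[[0.15,0.12],[0.16,0.13]]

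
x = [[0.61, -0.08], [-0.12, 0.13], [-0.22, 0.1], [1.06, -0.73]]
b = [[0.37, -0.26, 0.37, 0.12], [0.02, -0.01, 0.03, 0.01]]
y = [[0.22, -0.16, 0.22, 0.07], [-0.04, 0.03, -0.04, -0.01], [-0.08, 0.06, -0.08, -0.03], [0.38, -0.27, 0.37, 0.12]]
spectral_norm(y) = 0.72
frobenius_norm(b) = 0.60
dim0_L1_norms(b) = [0.39, 0.27, 0.4, 0.13]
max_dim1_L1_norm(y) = 1.14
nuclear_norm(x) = 1.70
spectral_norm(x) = 1.43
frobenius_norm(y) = 0.72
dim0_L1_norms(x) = [2.01, 1.04]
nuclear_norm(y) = 0.73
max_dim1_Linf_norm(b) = 0.37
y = x @ b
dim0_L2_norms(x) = [1.25, 0.75]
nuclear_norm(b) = 0.61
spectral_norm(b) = 0.60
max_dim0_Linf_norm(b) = 0.37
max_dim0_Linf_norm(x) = 1.06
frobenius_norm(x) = 1.46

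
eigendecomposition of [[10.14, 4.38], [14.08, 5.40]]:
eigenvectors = [[0.60, -0.38], [0.8, 0.92]]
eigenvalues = [15.97, -0.43]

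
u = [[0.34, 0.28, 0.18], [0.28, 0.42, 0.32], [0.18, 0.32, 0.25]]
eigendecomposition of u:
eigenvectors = [[0.53, 0.83, 0.16], [0.68, -0.31, -0.66], [0.5, -0.46, 0.73]]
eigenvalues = [0.87, 0.14, -0.0]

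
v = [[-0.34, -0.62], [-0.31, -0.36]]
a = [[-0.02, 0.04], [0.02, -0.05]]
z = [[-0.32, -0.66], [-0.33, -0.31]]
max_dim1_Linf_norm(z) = 0.66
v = z + a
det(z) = -0.12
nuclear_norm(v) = 0.93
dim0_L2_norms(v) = [0.46, 0.72]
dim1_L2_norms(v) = [0.71, 0.48]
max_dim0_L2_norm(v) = 0.72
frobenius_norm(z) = 0.86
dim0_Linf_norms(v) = [0.34, 0.62]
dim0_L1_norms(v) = [0.65, 0.98]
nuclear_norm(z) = 0.99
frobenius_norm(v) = 0.85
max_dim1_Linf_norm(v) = 0.62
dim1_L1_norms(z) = [0.98, 0.64]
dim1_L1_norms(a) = [0.06, 0.07]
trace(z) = -0.63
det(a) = 0.00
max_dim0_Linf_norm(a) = 0.05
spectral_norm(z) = 0.85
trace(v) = -0.70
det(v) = -0.07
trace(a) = -0.07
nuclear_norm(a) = 0.07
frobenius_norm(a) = 0.07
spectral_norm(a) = 0.07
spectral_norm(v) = 0.85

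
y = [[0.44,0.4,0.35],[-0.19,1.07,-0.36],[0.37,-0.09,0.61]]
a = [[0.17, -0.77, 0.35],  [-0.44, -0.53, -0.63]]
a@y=[[0.35, -0.79, 0.55], [-0.33, -0.69, -0.35]]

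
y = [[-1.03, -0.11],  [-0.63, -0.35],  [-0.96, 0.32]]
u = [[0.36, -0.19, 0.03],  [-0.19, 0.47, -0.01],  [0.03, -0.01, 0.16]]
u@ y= [[-0.28, 0.04], [-0.09, -0.15], [-0.18, 0.05]]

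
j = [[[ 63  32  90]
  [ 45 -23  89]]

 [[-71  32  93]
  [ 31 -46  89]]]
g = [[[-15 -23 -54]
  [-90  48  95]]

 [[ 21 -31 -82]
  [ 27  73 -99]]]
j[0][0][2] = 90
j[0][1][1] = -23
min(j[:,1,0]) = 31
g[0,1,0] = -90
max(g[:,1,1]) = 73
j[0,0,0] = 63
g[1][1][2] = -99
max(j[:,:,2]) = 93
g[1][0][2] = -82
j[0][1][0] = 45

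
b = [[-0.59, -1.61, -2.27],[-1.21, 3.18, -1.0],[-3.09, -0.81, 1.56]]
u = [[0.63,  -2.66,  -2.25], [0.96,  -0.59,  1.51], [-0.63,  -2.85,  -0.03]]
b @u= [[-0.49, 8.99, -1.04], [2.92, 4.19, 7.55], [-3.71, 4.25, 5.68]]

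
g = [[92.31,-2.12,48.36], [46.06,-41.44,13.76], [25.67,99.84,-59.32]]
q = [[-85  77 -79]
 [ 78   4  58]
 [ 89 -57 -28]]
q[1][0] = 78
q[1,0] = 78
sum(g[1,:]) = 18.380000000000003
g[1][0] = 46.06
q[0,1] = 77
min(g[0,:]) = -2.12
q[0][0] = -85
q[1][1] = 4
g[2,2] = -59.32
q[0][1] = 77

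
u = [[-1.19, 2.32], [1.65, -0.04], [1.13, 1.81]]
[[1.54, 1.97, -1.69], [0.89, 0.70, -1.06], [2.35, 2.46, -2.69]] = u@[[0.56, 0.45, -0.67], [0.95, 1.08, -1.07]]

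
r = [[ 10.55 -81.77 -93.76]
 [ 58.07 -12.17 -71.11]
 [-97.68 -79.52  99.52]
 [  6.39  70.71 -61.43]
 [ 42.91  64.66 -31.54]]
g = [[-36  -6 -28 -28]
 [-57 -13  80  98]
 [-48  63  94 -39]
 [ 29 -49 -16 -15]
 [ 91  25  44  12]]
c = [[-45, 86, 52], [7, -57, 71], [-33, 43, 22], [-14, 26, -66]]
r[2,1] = -79.52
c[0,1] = 86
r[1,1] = -12.17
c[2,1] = 43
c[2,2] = 22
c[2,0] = -33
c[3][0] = -14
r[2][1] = -79.52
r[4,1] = 64.66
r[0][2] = -93.76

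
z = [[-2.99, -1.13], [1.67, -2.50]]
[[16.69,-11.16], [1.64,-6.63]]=z@[[-4.26, 2.18], [-3.50, 4.11]]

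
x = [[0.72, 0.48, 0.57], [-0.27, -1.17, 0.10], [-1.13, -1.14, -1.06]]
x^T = [[0.72, -0.27, -1.13], [0.48, -1.17, -1.14], [0.57, 0.1, -1.06]]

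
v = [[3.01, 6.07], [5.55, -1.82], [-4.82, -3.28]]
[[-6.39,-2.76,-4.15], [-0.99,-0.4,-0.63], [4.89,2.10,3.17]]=v@ [[-0.45,-0.19,-0.29], [-0.83,-0.36,-0.54]]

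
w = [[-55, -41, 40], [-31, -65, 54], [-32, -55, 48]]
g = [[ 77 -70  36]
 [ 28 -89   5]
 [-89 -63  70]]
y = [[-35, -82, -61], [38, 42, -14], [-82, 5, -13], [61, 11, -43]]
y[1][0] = 38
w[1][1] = -65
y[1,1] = 42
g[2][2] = 70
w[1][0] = -31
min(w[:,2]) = 40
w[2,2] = 48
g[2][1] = -63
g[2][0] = -89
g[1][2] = 5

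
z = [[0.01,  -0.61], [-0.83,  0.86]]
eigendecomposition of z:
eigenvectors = [[-0.83, 0.44],[-0.55, -0.9]]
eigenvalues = [-0.39, 1.26]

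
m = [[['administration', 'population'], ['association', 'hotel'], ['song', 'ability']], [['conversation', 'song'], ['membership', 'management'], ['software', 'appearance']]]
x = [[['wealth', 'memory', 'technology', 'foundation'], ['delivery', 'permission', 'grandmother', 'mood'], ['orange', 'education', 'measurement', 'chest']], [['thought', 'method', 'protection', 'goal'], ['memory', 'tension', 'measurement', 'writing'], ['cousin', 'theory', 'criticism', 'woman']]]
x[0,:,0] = ['wealth', 'delivery', 'orange']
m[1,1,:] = ['membership', 'management']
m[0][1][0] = 'association'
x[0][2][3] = 'chest'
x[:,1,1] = ['permission', 'tension']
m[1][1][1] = 'management'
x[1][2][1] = 'theory'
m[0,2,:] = ['song', 'ability']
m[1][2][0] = 'software'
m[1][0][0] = 'conversation'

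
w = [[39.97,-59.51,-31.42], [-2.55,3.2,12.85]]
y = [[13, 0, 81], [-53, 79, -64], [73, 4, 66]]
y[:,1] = [0, 79, 4]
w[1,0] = -2.55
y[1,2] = -64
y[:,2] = [81, -64, 66]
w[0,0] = 39.97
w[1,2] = 12.85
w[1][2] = 12.85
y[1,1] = 79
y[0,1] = 0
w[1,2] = 12.85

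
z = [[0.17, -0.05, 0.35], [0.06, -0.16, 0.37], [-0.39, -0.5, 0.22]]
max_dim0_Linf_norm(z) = 0.5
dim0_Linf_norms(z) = [0.39, 0.5, 0.37]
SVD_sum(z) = [[-0.07, -0.13, 0.11], [-0.12, -0.22, 0.19], [-0.23, -0.45, 0.38]] + [[0.24, 0.08, 0.24], [0.18, 0.06, 0.18], [-0.16, -0.05, -0.16]] + [[0.0, -0.0, -0.00],[-0.0, 0.0, 0.0],[0.00, -0.0, -0.00]]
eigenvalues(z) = [(0.11+0.53j), (0.11-0.53j), 0j]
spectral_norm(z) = 0.73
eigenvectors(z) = [[0.01+0.47j, 0.01-0.47j, 0.63+0.00j], [-0.17+0.43j, -0.17-0.43j, -0.67+0.00j], [-0.75+0.00j, -0.75-0.00j, -0.40+0.00j]]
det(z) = 0.00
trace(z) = 0.23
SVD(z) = [[0.25, -0.71, 0.66], [0.43, -0.53, -0.73], [0.87, 0.47, 0.17]] @ diag([0.7277207981098264, 0.49083050666915923, 0.0028024491598768555]) @ [[-0.37, -0.71, 0.60], [-0.68, -0.23, -0.69], [0.63, -0.67, -0.40]]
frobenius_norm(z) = 0.88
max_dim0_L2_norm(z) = 0.55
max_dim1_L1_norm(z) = 1.11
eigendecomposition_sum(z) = [[(0.08+0.12j), (-0.02+0.16j), (0.17-0.07j)], [(0.03+0.14j), (-0.08+0.13j), (0.19-0j)], [(-0.19+0.13j), -0.25-0.04j, 0.11+0.28j]] + [[(0.08-0.12j), -0.02-0.16j, 0.17+0.07j], [(0.03-0.14j), -0.08-0.13j, (0.19+0j)], [(-0.19-0.13j), (-0.25+0.04j), (0.11-0.28j)]] + [[0j, (-0+0j), -0j], [-0.00-0.00j, -0j, (-0+0j)], [(-0-0j), -0j, (-0+0j)]]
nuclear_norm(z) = 1.22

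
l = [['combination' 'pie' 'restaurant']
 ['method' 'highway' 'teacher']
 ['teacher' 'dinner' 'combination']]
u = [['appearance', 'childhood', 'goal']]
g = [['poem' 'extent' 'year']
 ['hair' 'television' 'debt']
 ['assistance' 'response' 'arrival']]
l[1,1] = 'highway'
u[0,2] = 'goal'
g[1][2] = 'debt'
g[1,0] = 'hair'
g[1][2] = 'debt'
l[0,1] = 'pie'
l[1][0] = 'method'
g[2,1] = 'response'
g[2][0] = 'assistance'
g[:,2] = ['year', 'debt', 'arrival']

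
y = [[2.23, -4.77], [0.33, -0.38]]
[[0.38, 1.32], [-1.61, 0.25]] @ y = [[1.28, -2.31], [-3.51, 7.58]]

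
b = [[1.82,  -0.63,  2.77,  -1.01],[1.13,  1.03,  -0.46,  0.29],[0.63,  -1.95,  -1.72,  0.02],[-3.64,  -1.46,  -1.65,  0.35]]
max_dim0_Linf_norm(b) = 3.64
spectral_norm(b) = 5.27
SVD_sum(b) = [[2.24, 0.76, 1.8, -0.46], [0.58, 0.20, 0.47, -0.12], [-0.78, -0.26, -0.63, 0.16], [-3.07, -1.04, -2.46, 0.63]] + [[-0.82, -0.41, 1.11, -0.35], [0.73, 0.37, -0.99, 0.32], [0.61, 0.31, -0.82, 0.26], [-0.61, -0.31, 0.83, -0.26]] + [[0.39, -0.97, -0.13, -0.2], [-0.19, 0.46, 0.06, 0.09], [0.81, -1.99, -0.27, -0.4], [0.05, -0.11, -0.02, -0.02]] + [[0.00, -0.00, 0.0, 0.0], [0.0, -0.00, 0.00, 0.00], [-0.00, 0.0, -0.00, -0.0], [0.0, -0.0, 0.0, 0.0]]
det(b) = -0.09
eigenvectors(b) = [[0.48, -0.54, 0.05, 0.12], [-0.25, -0.19, -0.21, 0.40], [-0.84, 0.01, 0.26, -0.26], [0.00, 0.82, 0.94, -0.87]]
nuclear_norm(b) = 10.30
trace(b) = 1.48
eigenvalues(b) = [-2.67, 3.09, 0.01, 1.05]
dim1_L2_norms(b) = [3.52, 1.62, 2.68, 4.27]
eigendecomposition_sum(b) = [[-0.44, 0.45, 1.15, -0.20], [0.23, -0.24, -0.60, 0.1], [0.76, -0.79, -2.0, 0.34], [-0.0, 0.0, 0.00, -0.0]] + [[2.21, -1.66, 1.76, -0.98], [0.75, -0.56, 0.60, -0.33], [-0.03, 0.02, -0.02, 0.01], [-3.32, 2.49, -2.65, 1.47]] + [[0.0, 0.0, -0.0, 0.00], [-0.00, -0.01, 0.0, -0.0], [0.00, 0.01, -0.00, 0.00], [0.01, 0.03, -0.00, 0.02]] + [[0.05,0.57,-0.14,0.16], [0.16,1.84,-0.46,0.52], [-0.1,-1.19,0.30,-0.34], [-0.34,-3.98,1.0,-1.13]]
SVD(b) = [[-0.57, 0.59, -0.43, 0.38], [-0.15, -0.53, 0.2, 0.81], [0.2, -0.43, -0.88, -0.02], [0.78, 0.44, -0.05, 0.44]] @ diag([5.268533993069357, 2.523822549837793, 2.508597575600154, 0.0027394335106568765]) @ [[-0.75, -0.25, -0.60, 0.15],[-0.55, -0.28, 0.75, -0.24],[-0.37, 0.9, 0.12, 0.18],[0.05, -0.2, 0.26, 0.94]]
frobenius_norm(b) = 6.36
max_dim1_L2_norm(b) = 4.27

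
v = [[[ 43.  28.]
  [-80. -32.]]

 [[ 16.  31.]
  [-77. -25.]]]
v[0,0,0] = 43.0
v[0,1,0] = -80.0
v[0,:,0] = [43.0, -80.0]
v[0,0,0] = 43.0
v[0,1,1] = -32.0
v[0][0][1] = 28.0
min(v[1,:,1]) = -25.0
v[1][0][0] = 16.0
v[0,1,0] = -80.0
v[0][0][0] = 43.0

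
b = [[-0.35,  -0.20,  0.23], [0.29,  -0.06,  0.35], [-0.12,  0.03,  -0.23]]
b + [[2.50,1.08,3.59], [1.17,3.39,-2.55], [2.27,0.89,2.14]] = [[2.15, 0.88, 3.82], [1.46, 3.33, -2.20], [2.15, 0.92, 1.91]]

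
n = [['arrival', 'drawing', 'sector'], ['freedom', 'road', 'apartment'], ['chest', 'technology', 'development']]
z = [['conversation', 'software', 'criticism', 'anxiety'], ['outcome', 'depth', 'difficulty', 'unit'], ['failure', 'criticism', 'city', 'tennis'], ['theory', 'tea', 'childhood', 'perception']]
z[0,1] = 'software'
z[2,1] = 'criticism'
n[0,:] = ['arrival', 'drawing', 'sector']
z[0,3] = 'anxiety'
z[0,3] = 'anxiety'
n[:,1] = ['drawing', 'road', 'technology']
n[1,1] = 'road'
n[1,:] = ['freedom', 'road', 'apartment']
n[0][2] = 'sector'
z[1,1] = 'depth'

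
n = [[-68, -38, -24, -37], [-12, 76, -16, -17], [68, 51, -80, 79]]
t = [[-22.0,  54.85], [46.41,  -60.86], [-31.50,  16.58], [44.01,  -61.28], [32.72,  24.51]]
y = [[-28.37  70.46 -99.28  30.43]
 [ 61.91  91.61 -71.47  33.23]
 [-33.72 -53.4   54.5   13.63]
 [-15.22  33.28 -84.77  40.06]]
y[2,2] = 54.5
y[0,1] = 70.46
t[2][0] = -31.5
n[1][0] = -12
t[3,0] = 44.01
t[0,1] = 54.85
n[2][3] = 79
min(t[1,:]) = -60.86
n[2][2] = -80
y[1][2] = -71.47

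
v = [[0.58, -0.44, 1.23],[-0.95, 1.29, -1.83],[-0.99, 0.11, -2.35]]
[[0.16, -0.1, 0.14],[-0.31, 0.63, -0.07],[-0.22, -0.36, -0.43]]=v @ [[0.77, -0.0, -0.23], [-0.0, 0.76, 0.19], [-0.23, 0.19, 0.29]]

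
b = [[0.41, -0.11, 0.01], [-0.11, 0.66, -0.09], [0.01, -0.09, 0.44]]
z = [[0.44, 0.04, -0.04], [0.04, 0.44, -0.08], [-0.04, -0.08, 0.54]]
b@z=[[0.18, -0.03, -0.0], [-0.02, 0.29, -0.10], [-0.02, -0.07, 0.24]]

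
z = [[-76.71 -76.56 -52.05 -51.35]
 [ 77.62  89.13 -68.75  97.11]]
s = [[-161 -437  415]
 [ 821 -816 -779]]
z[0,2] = -52.05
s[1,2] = -779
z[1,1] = 89.13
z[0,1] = -76.56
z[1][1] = 89.13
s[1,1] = -816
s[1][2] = -779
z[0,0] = -76.71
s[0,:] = [-161, -437, 415]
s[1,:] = [821, -816, -779]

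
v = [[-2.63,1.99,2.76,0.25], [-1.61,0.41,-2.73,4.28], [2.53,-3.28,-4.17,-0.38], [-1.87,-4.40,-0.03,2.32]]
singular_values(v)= [7.62, 5.91, 4.1, 0.55]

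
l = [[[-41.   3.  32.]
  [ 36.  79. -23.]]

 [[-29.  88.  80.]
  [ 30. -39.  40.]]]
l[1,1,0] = 30.0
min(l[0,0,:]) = -41.0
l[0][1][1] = 79.0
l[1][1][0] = 30.0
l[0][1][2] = -23.0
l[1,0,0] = -29.0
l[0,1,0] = 36.0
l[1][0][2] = 80.0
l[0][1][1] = 79.0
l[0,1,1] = 79.0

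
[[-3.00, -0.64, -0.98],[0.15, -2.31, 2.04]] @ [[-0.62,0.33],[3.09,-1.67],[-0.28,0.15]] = [[0.16, -0.07],[-7.80, 4.21]]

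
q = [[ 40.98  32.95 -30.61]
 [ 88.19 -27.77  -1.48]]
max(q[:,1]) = 32.95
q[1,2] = -1.48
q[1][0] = 88.19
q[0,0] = 40.98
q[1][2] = -1.48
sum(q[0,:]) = 43.32000000000001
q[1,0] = 88.19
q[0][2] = -30.61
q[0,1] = 32.95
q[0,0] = 40.98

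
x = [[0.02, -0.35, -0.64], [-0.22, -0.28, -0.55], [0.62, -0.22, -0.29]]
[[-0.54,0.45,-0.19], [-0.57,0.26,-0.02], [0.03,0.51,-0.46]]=x @ [[0.47, 0.47, -0.57],[0.21, -0.37, 0.43],[0.75, -0.48, 0.05]]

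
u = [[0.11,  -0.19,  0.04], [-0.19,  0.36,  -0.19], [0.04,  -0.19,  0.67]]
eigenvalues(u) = [0.0, 0.36, 0.78]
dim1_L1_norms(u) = [0.34, 0.74, 0.9]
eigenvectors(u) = [[-0.86, -0.48, 0.18], [-0.51, 0.72, -0.47], [-0.09, 0.5, 0.86]]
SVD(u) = [[-0.18,-0.48,0.86], [0.47,0.72,0.51], [-0.86,0.50,0.09]] @ diag([0.7823131806322369, 0.35521823361626703, 0.0024685857514962026]) @ [[-0.18, 0.47, -0.86],[-0.48, 0.72, 0.5],[0.86, 0.51, 0.09]]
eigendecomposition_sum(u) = [[0.00, 0.00, 0.0], [0.00, 0.0, 0.0], [0.00, 0.00, 0.0]] + [[0.08,-0.12,-0.08],  [-0.12,0.19,0.13],  [-0.08,0.13,0.09]] + [[0.03, -0.07, 0.12], [-0.07, 0.17, -0.32], [0.12, -0.32, 0.58]]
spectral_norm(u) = 0.78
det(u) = 0.00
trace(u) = 1.14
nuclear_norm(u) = 1.14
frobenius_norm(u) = 0.86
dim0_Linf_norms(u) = [0.19, 0.36, 0.67]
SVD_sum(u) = [[0.03, -0.07, 0.12], [-0.07, 0.17, -0.32], [0.12, -0.32, 0.58]] + [[0.08, -0.12, -0.08], [-0.12, 0.19, 0.13], [-0.08, 0.13, 0.09]] + [[0.00,  0.00,  0.00], [0.00,  0.0,  0.0], [0.00,  0.00,  0.00]]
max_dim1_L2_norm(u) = 0.7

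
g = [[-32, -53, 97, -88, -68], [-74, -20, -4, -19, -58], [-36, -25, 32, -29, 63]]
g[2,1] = -25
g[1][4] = -58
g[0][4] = -68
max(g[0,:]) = 97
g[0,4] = -68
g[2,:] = [-36, -25, 32, -29, 63]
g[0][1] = -53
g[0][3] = -88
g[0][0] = -32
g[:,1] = [-53, -20, -25]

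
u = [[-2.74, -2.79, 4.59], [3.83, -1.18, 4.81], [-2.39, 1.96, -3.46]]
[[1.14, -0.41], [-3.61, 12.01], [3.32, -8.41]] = u@[[-0.97, 1.97], [0.97, -0.44], [0.26, 0.82]]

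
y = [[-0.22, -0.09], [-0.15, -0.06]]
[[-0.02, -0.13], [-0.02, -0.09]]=y @ [[0.3, 0.46], [-0.47, 0.30]]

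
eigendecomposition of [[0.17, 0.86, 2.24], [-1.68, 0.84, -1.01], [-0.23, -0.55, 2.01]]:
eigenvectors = [[0.14-0.67j,(0.14+0.67j),(0.33+0j)], [(0.7+0j),(0.7-0j),(-0.71+0j)], [0.18+0.07j,0.18-0.07j,0.62+0.00j]]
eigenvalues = [(0.25+1.5j), (0.25-1.5j), (2.51+0j)]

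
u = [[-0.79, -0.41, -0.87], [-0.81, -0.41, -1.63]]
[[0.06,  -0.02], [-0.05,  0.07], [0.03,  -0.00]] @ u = [[-0.03, -0.02, -0.02], [-0.02, -0.01, -0.07], [-0.02, -0.01, -0.03]]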